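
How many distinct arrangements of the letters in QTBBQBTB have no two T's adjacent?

315

Total arrangements of QTBBQBTB: 8!/(4!·2!·2!) = 420.
If the two T's are adjacent, glue them into one block, leaving 7 items to arrange: (7)!/(4!·2!) = 105 ways.
Subtracting, 420 − 105 = 315 arrangements keep the T's apart.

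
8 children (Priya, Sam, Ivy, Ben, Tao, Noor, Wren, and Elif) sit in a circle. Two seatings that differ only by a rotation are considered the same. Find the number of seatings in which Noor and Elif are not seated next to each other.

All circular seatings of 8 people number (7)! = 5040.
Seatings with Noor beside Elif: treat them as a block with 2 internal orders, giving 2 × (6)! = 1440.
Subtracting, 5040 − 1440 = 3600.

3600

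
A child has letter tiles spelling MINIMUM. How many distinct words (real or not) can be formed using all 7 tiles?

420

The 7 letters of MINIMUM have repeats: I appearing twice and M appearing 3 times.
Dividing 7! = 5040 by 3!·2! = 12 for the repeated letters gives 420.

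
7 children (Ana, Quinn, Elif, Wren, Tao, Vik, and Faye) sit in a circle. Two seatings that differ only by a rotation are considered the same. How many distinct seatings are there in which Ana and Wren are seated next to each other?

240

Glue Ana and Wren into a block (2 internal orders). Seating 6 units around a circle gives (5)! arrangements.
So 2 × (5)! = 2 × 120 = 240.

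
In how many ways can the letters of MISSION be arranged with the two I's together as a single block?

360

Treat the 2 copies of I as a single block. The multiset to arrange is then {II, M, N, O, S, S}, 6 items in all.
That gives (6)!/(2!) = 360 arrangements.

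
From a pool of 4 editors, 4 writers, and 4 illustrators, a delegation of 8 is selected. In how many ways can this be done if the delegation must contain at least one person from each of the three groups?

492

Unrestricted: C(12,8) = 495 ways to pick any 8 of the 12.
Subtract selections that omit an entire group: no editors → C(8,8) = 1; no writers → C(8,8) = 1; no illustrators → C(8,8) = 1.
Add back selections omitting two groups (i.e. drawn from a single group): C(4,8) + C(4,8) + C(4,8) = 0.
By inclusion–exclusion: 495 − 3 + 0 = 492.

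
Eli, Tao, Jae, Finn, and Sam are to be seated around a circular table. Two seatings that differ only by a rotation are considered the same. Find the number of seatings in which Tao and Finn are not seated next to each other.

Without the restriction there are (4)! = 24 seatings.
Those with Tao next to Finn: fuse the pair into one unit and seat 4 units around a circle — 2·(3)! = 12.
Subtracting, 24 − 12 = 12.

12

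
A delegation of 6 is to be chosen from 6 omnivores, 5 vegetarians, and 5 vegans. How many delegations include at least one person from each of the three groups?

Unrestricted: C(16,6) = 8008 ways to pick any 6 of the 16.
Selections missing a whole group: no omnivores → C(10,6) = 210; no vegetarians → C(11,6) = 462; no vegans → C(11,6) = 462.
Add back selections omitting two groups (i.e. drawn from a single group): C(6,6) + C(5,6) + C(5,6) = 1.
By inclusion–exclusion: 8008 − 1134 + 1 = 6875.

6875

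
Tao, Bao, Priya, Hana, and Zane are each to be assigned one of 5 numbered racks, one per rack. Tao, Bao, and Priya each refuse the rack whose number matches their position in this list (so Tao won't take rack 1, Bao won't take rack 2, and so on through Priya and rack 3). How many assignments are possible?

Let Aᵢ (for i ∈ {1, 2, 3}) be the placements that put person i in their forbidden rack. Any j of these fix j positions, leaving (5−j)! ways to fill the rest, and there are C(3,j) ways to pick which j.
By inclusion–exclusion, the number of valid placements is Σ_{j=0}^{3} (−1)^j C(3,j)·(5−j)!.
Computing: 120 − 72 + 18 − 2 = 64.

64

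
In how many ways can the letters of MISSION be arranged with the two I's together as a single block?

360

Treat the 2 copies of I as a single block. The multiset to arrange is then {II, M, N, O, S, S}, 6 items in all.
That gives (6)!/(2!) = 360 arrangements.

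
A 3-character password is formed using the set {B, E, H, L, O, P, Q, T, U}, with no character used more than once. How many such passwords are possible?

With no repetition, fill the 3 characters in order: 9 choices, then 8, down to 7.
That product is 9 × 8 × 7 = 504.

504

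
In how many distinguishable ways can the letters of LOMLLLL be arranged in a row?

42

Letter multiplicities in LOMLLLL: L×5, M×1, O×1.
The number of distinct arrangements is 7!/(5!) = 5040/120 = 42.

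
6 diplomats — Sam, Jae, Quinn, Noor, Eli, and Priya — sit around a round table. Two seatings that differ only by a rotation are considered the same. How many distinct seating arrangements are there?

120

Seat Sam anywhere (absorbing the rotational symmetry), then permute the other 5: (5)! = 120.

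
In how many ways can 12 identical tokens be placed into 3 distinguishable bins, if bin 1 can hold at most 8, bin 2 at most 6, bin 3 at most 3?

18

By stars and bars, unrestricted non-negative solutions to x_1+…+x_3 = 12 number C(12+2,2) = 91.
Subtract solutions that violate a single cap (substitute x_i' = x_i − (cap_i+1)): x_1 ≥ 9 gives C(5,2) = 10; x_2 ≥ 7 gives C(7,2) = 21; x_3 ≥ 4 gives C(10,2) = 45. Together 76.
Add back pairs where two caps are both exceeded: 0 + 0 + 3 = 3.
By inclusion–exclusion the count is 91 − 76 + 3 = 18.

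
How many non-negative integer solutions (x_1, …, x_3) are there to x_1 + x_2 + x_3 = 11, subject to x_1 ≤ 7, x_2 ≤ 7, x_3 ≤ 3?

22

By stars and bars, unrestricted non-negative solutions to x_1+…+x_3 = 11 number C(11+2,2) = 78.
Subtract solutions that violate a single cap (substitute x_i' = x_i − (cap_i+1)): x_1 ≥ 8 gives C(5,2) = 10; x_2 ≥ 8 gives C(5,2) = 10; x_3 ≥ 4 gives C(9,2) = 36. Together 56.
No two caps can be exceeded simultaneously, so the pair terms are all 0.
By inclusion–exclusion the count is 78 − 56 + 0 = 22.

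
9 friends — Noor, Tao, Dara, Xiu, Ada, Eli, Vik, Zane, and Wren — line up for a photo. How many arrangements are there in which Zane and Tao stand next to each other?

80640

Glue Zane and Tao into one block (2 internal orders), leaving 8 units to arrange in a row.
That gives 2 × 8! = 2 × 40320 = 80640.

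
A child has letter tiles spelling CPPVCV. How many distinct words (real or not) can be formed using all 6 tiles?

CPPVCV has 6 letters with C appearing twice, P appearing twice, and V appearing twice.
So there are 6! / (2!·2!·2!) = 90 distinguishable arrangements.

90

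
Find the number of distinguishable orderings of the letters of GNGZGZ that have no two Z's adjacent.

40

There are 6!/(3!·2!) = 60 arrangements of GNGZGZ in total.
If the two Z's are adjacent, glue them into one block, leaving 5 items to arrange: (5)!/(3!) = 20 ways.
Subtracting, 60 − 20 = 40 arrangements keep the Z's apart.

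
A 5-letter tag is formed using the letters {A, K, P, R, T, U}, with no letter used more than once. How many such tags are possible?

With no repetition, fill the 5 letters in order: 6 choices, then 5, down to 2.
6 × 5 × 4 × 3 × 2 = 720.

720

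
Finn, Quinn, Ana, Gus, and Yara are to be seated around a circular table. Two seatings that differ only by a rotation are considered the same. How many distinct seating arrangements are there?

Around a circle, 5 distinct people have 5!/5 = (4)! = 24 rotationally distinct seatings.

24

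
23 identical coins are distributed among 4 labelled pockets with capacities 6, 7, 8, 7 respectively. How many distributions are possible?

Without the upper bounds there are C(26,3) = 2600 ways to split 23 among 4 pockets.
Subtract solutions that violate a single cap (substitute x_i' = x_i − (cap_i+1)): x_1 ≥ 7 gives C(19,3) = 969; x_2 ≥ 8 gives C(18,3) = 816; x_3 ≥ 9 gives C(17,3) = 680; x_4 ≥ 8 gives C(18,3) = 816. Together 3281.
Add back pairs where two caps are both exceeded: 165 + 120 + 165 + 84 + 120 + 84 = 738.
Subtract triples: 0 + 1 + 0 + 0 = 1.
By inclusion–exclusion the count is 2600 − 3281 + 738 − 1 = 56.

56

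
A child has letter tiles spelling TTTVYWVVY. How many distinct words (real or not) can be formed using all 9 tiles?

5040

TTTVYWVVY has 9 letters with T appearing 3 times, V appearing 3 times, and Y appearing twice.
The number of distinct arrangements is 9!/(3!·3!·2!) = 362880/72 = 5040.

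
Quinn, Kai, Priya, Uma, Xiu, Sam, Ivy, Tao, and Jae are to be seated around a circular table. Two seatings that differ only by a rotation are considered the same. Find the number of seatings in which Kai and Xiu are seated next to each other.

Glue Kai and Xiu into a block (2 internal orders). Seating 8 units around a circle gives (7)! arrangements.
So 2 × (7)! = 2 × 5040 = 10080.

10080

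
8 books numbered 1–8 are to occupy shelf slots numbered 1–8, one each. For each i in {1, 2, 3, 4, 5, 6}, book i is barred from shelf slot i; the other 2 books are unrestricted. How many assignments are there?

18806

Let Aᵢ (for 1 ≤ i ≤ 6) be the placements that put book i in its forbidden shelf slot. Any j of these fix j positions, leaving (8−j)! ways to fill the rest, and there are C(6,j) ways to pick which j.
By inclusion–exclusion, the number of valid placements is Σ_{j=0}^{6} (−1)^j C(6,j)·(8−j)!.
Computing: 40320 − 30240 + 10800 − 2400 + 360 − 36 + 2 = 18806.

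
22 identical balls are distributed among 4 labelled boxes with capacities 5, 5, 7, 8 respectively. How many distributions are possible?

20

By stars and bars, unrestricted non-negative solutions to x_1+…+x_4 = 22 number C(22+3,3) = 2300.
Subtract solutions that violate a single cap (substitute x_i' = x_i − (cap_i+1)): x_1 ≥ 6 gives C(19,3) = 969; x_2 ≥ 6 gives C(19,3) = 969; x_3 ≥ 8 gives C(17,3) = 680; x_4 ≥ 9 gives C(16,3) = 560. Together 3178.
Add back pairs where two caps are both exceeded: 286 + 165 + 120 + 165 + 120 + 56 = 912.
Subtract triples: 10 + 4 + 0 + 0 = 14.
By inclusion–exclusion the count is 2300 − 3178 + 912 − 14 = 20.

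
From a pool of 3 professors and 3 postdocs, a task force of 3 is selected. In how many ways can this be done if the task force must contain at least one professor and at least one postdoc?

18

With no constraint there are C(6,3) = 20 possible selections.
Selections missing a whole group: no professors → C(3,3) = 1; no postdocs → C(3,3) = 1.
Both groups omitted at once is impossible, so 20 − 2 = 18.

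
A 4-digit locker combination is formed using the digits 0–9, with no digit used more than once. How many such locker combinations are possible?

This is a permutation of 4 out of 10: P(10,4) = 10!/6!.
10 × 9 × 8 × 7 = 5040.

5040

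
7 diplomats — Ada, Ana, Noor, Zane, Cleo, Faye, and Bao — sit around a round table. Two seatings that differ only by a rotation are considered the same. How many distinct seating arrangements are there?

720

Fix one person's seat to break rotational symmetry; the remaining 6 people can be arranged in (6)! = 720 ways.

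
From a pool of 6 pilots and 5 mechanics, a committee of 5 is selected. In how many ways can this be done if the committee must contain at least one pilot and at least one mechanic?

455

Unrestricted: C(11,5) = 462 ways to pick any 5 of the 11.
Selections missing a whole group: no pilots → C(5,5) = 1; no mechanics → C(6,5) = 6.
Both groups omitted at once is impossible, so 462 − 7 = 455.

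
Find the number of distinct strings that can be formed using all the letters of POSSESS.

POSSESS has 7 letters with S appearing 4 times.
The number of distinct arrangements is 7!/(4!) = 5040/24 = 210.

210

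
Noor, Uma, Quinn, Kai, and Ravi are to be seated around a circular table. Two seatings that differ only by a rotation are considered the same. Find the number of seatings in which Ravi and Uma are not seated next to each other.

12

Without the restriction there are (4)! = 24 seatings.
Seatings with Ravi beside Uma: treat them as a block with 2 internal orders, giving 2 × (3)! = 12.
Subtracting, 24 − 12 = 12.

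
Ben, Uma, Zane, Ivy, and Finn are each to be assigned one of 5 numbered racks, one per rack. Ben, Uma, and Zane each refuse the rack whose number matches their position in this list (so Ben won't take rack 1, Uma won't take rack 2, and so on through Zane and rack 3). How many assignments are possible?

64

Let Aᵢ (for i ∈ {1, 2, 3}) be the placements that put person i in their forbidden rack. Any j of these fix j positions, leaving (5−j)! ways to fill the rest, and there are C(3,j) ways to pick which j.
By inclusion–exclusion, the number of valid placements is Σ_{j=0}^{3} (−1)^j C(3,j)·(5−j)!.
Computing: 120 − 72 + 18 − 2 = 64.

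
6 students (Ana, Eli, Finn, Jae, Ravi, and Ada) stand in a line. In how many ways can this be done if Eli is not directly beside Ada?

There are 6! = 720 arrangements in all. If Eli and Ada are adjacent, merging them into one block gives 2·(5)! = 240 arrangements.
Complementary counting: 720 − 240 = 480.

480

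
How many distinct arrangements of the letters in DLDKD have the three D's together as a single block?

Treat the 3 copies of D as a single block. The multiset to arrange is then {DDD, K, L}, 3 items in all.
All 3 items are distinct, so there are (3)! = 6 arrangements.

6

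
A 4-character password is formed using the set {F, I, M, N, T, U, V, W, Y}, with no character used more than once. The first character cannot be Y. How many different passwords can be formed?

The first character has 9−1 = 8 choices (anything except Y).
The remaining 3 characters are filled from the other 8 symbols without repetition: 8 × 7 × 6 = 336.
Total: 8 × 336 = 2688.

2688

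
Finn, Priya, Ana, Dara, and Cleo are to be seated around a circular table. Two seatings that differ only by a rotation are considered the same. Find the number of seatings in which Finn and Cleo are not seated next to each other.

12

Without the restriction there are (4)! = 24 seatings.
Those with Finn next to Cleo: fuse the pair into one unit and seat 4 units around a circle — 2·(3)! = 12.
Subtracting, 24 − 12 = 12.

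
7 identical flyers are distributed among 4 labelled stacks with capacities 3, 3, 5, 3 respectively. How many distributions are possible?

56

By stars and bars, unrestricted non-negative solutions to x_1+…+x_4 = 7 number C(7+3,3) = 120.
Subtract solutions that violate a single cap (substitute x_i' = x_i − (cap_i+1)): x_1 ≥ 4 gives C(6,3) = 20; x_2 ≥ 4 gives C(6,3) = 20; x_3 ≥ 6 gives C(4,3) = 4; x_4 ≥ 4 gives C(6,3) = 20. Together 64.
No two caps can be exceeded simultaneously, so the pair terms are all 0.
By inclusion–exclusion the count is 120 − 64 + 0 = 56.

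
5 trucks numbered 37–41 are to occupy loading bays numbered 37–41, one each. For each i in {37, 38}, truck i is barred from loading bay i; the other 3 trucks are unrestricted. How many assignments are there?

78

Let Aᵢ (for i ∈ {37, 38}) be the placements that put truck i in its forbidden loading bay. Any j of these fix j positions, leaving (5−j)! ways to fill the rest, and there are C(2,j) ways to pick which j.
By inclusion–exclusion, the number of valid placements is Σ_{j=0}^{2} (−1)^j C(2,j)·(5−j)!.
Computing: 120 − 48 + 6 = 78.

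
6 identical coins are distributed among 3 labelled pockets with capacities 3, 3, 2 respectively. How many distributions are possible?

Ignoring the caps, the number of non-negative solutions to x_1+…+x_3 = 6 is C(8,2) = 28.
Subtract solutions that violate a single cap (substitute x_i' = x_i − (cap_i+1)): x_1 ≥ 4 gives C(4,2) = 6; x_2 ≥ 4 gives C(4,2) = 6; x_3 ≥ 3 gives C(5,2) = 10. Together 22.
No two caps can be exceeded simultaneously, so the pair terms are all 0.
By inclusion–exclusion the count is 28 − 22 + 0 = 6.

6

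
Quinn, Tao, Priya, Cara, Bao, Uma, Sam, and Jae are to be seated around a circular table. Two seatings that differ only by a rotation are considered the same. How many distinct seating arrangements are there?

5040

Around a circle, 8 distinct people have 8!/8 = (7)! = 5040 rotationally distinct seatings.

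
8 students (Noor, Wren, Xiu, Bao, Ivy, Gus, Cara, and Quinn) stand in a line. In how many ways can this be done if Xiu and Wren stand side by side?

Place the 6 others and the Xiu-Wren pair as 7 objects in a line; the pair has 2 internal arrangements.
So the count is 2·(7)! = 10080.

10080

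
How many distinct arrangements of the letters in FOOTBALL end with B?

Fix B in the last position and arrange the remaining 7 letters.
Those 7 letters have L appearing twice and O appearing twice, giving (7)!/(2!·2!) = 1260.

1260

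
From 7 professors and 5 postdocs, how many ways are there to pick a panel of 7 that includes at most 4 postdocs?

771

Split by how many postdocs are chosen (0 through 4).
Sum: C(5,0)·C(7,7) + C(5,1)·C(7,6) + C(5,2)·C(7,5) + C(5,3)·C(7,4) + C(5,4)·C(7,3) = 1 + 35 + 210 + 350 + 175 = 771.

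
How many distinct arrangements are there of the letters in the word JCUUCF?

The 6 letters of JCUUCF have repeats: C appearing twice and U appearing twice.
The number of distinct arrangements is 6!/(2!·2!) = 720/4 = 180.

180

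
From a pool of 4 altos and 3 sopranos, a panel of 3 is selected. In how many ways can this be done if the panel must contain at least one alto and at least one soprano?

30

With no constraint there are C(7,3) = 35 possible selections.
Subtract selections that omit an entire group: no altos → C(3,3) = 1; no sopranos → C(4,3) = 4.
Both groups omitted at once is impossible, so 35 − 5 = 30.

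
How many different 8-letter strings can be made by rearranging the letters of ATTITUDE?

Letter multiplicities in ATTITUDE: A×1, D×1, E×1, I×1, T×3, U×1.
Dividing 8! = 40320 by 3! = 6 for the repeated letters gives 6720.

6720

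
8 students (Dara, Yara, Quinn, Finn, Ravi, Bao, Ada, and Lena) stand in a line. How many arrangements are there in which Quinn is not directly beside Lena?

Of the 8! = 40320 arrangements, those with Quinn and Lena adjacent number 2 × 7! = 10080 (treat the pair as a block with 2 internal orders).
Complementary counting: 40320 − 10080 = 30240.

30240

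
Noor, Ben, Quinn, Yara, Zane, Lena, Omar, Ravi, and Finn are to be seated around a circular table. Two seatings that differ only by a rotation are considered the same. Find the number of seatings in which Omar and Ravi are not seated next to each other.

All circular seatings of 9 people number (8)! = 40320.
Those with Omar next to Ravi: fuse the pair into one unit and seat 8 units around a circle — 2·(7)! = 10080.
Subtracting, 40320 − 10080 = 30240.

30240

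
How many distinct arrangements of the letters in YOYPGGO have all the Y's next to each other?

Treat the 2 copies of Y as a single block. The multiset to arrange is then {YY, G, G, O, O, P}, 6 items in all.
That gives (6)!/(2!·2!) = 180 arrangements.

180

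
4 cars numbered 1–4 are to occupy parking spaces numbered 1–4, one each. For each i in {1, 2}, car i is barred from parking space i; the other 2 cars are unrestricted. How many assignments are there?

14

Let Aᵢ (for i ∈ {1, 2}) be the placements that put car i in its forbidden parking space. Any j of these fix j positions, leaving (4−j)! ways to fill the rest, and there are C(2,j) ways to pick which j.
By inclusion–exclusion, the number of valid placements is Σ_{j=0}^{2} (−1)^j C(2,j)·(4−j)!.
Computing: 24 − 12 + 2 = 14.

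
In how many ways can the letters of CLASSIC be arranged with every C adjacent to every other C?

360

Treat the 2 copies of C as a single block. The multiset to arrange is then {CC, A, I, L, S, S}, 6 items in all.
That gives (6)!/(2!) = 360 arrangements.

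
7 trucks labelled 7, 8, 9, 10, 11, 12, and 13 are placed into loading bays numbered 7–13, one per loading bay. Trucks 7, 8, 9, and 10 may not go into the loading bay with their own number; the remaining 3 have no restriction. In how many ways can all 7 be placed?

Let Aᵢ (for 7 ≤ i ≤ 10) be the placements that put truck i in its forbidden loading bay. Any j of these fix j positions, leaving (7−j)! ways to fill the rest, and there are C(4,j) ways to pick which j.
By inclusion–exclusion, the number of valid placements is Σ_{j=0}^{4} (−1)^j C(4,j)·(7−j)!.
Computing: 5040 − 2880 + 720 − 96 + 6 = 2790.

2790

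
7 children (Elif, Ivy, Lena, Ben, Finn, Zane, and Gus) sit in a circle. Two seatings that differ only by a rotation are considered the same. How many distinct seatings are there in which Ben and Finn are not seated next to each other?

480

All circular seatings of 7 people number (6)! = 720.
Those with Ben next to Finn: fuse the pair into one unit and seat 6 units around a circle — 2·(5)! = 240.
Subtracting, 720 − 240 = 480.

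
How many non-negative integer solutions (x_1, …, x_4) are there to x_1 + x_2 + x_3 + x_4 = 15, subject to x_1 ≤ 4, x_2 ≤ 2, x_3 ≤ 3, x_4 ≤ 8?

Without the upper bounds there are C(18,3) = 816 ways to split 15 among 4 variables.
Subtract solutions that violate a single cap (substitute x_i' = x_i − (cap_i+1)): x_1 ≥ 5 gives C(13,3) = 286; x_2 ≥ 3 gives C(15,3) = 455; x_3 ≥ 4 gives C(14,3) = 364; x_4 ≥ 9 gives C(9,3) = 84. Together 1189.
Add back pairs where two caps are both exceeded: 120 + 84 + 4 + 165 + 20 + 10 = 403.
Subtract triples: 20 + 0 + 0 + 0 = 20.
By inclusion–exclusion the count is 816 − 1189 + 403 − 20 = 10.

10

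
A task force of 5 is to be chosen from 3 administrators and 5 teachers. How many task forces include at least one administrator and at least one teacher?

55

With no constraint there are C(8,5) = 56 possible selections.
Subtract selections that omit an entire group: no administrators → C(5,5) = 1; no teachers → C(3,5) = 0.
Both groups omitted at once is impossible, so 56 − 1 = 55.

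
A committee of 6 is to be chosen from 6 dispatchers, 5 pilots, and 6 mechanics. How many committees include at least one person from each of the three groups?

With no constraint there are C(17,6) = 12376 possible selections.
Selections missing a whole group: no dispatchers → C(11,6) = 462; no pilots → C(12,6) = 924; no mechanics → C(11,6) = 462.
Add back selections omitting two groups (i.e. drawn from a single group): C(6,6) + C(5,6) + C(6,6) = 2.
By inclusion–exclusion: 12376 − 1848 + 2 = 10530.

10530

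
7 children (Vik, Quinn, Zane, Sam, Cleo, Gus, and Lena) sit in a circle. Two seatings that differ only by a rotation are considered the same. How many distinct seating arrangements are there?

Seat Vik anywhere (absorbing the rotational symmetry), then permute the other 6: (6)! = 720.

720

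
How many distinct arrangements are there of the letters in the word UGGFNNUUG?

5040

UGGFNNUUG has 9 letters with G appearing 3 times, N appearing twice, and U appearing 3 times.
The number of distinct arrangements is 9!/(3!·3!·2!) = 362880/72 = 5040.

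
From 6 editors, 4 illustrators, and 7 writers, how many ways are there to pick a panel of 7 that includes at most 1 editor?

Split by how many editors are chosen (0 through 1).
Sum: C(6,0)·C(11,7) + C(6,1)·C(11,6) = 330 + 2772 = 3102.

3102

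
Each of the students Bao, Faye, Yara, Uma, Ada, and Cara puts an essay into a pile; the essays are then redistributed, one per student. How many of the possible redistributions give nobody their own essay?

265

Let Aᵢ be the assignments in which student i gets their own essay. We want the size of the complement of A₁∪…∪A_6.
By inclusion–exclusion this is Σ_{j=0}^{6} (−1)^j C(6,j)·(6−j)!.
Computing: 720 − 720 + 360 − 120 + 30 − 6 + 1 = 265.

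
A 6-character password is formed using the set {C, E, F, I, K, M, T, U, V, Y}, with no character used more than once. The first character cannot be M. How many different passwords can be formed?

136080

The first character has 10−1 = 9 choices (anything except M).
The remaining 5 characters are filled from the other 9 symbols without repetition: 9 × 8 × 7 × 6 × 5 = 15120.
Total: 9 × 15120 = 136080.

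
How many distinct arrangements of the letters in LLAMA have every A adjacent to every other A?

12

Treat the 2 copies of A as a single block. The multiset to arrange is then {AA, L, L, M}, 4 items in all.
That gives (4)!/(2!) = 12 arrangements.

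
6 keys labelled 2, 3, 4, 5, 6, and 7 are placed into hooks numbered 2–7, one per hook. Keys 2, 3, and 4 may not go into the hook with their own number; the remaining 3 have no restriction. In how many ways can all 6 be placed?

426

Let Aᵢ (for i ∈ {2, 3, 4}) be the placements that put key i in its forbidden hook. Any j of these fix j positions, leaving (6−j)! ways to fill the rest, and there are C(3,j) ways to pick which j.
By inclusion–exclusion, the number of valid placements is Σ_{j=0}^{3} (−1)^j C(3,j)·(6−j)!.
Computing: 720 − 360 + 72 − 6 = 426.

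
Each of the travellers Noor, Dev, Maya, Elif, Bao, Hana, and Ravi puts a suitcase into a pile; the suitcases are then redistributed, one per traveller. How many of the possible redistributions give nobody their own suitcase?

This is the derangement count D_7: permutations of 7 items with no fixed point.
By inclusion–exclusion this is Σ_{j=0}^{7} (−1)^j C(7,j)·(7−j)!.
Computing: 5040 − 5040 + 2520 − 840 + 210 − 42 + 7 − 1 = 1854.

1854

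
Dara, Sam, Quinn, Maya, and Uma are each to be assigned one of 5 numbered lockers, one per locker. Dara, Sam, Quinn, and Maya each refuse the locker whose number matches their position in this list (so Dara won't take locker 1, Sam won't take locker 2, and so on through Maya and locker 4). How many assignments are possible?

53

Let Aᵢ (for 1 ≤ i ≤ 4) be the placements that put person i in their forbidden locker. Any j of these fix j positions, leaving (5−j)! ways to fill the rest, and there are C(4,j) ways to pick which j.
By inclusion–exclusion, the number of valid placements is Σ_{j=0}^{4} (−1)^j C(4,j)·(5−j)!.
Computing: 120 − 96 + 36 − 8 + 1 = 53.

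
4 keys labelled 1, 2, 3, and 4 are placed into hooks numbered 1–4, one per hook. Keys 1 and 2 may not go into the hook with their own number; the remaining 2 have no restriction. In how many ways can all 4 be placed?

Let Aᵢ (for i ∈ {1, 2}) be the placements that put key i in its forbidden hook. Any j of these fix j positions, leaving (4−j)! ways to fill the rest, and there are C(2,j) ways to pick which j.
By inclusion–exclusion, the number of valid placements is Σ_{j=0}^{2} (−1)^j C(2,j)·(4−j)!.
Computing: 24 − 12 + 2 = 14.

14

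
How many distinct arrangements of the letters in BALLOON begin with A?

180

Fix A in the first position and arrange the remaining 6 letters.
Those 6 letters have L appearing twice and O appearing twice, giving (6)!/(2!·2!) = 180.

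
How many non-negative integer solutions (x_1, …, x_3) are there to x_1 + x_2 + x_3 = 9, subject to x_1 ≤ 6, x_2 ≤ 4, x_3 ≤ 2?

9

Ignoring the caps, the number of non-negative solutions to x_1+…+x_3 = 9 is C(11,2) = 55.
Subtract solutions that violate a single cap (substitute x_i' = x_i − (cap_i+1)): x_1 ≥ 7 gives C(4,2) = 6; x_2 ≥ 5 gives C(6,2) = 15; x_3 ≥ 3 gives C(8,2) = 28. Together 49.
Add back pairs where two caps are both exceeded: 0 + 0 + 3 = 3.
By inclusion–exclusion the count is 55 − 49 + 3 = 9.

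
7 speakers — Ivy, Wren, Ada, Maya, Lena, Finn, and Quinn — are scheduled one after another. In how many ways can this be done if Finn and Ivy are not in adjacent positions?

3600

Of the 7! = 5040 arrangements, those with Finn and Ivy adjacent number 2 × 6! = 1440 (treat the pair as a block with 2 internal orders).
So 5040 − 1440 = 3600 arrangements keep them apart.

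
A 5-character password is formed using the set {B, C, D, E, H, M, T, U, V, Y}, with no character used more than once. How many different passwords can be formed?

With no repetition, fill the 5 characters in order: 10 choices, then 9, down to 6.
That product is 10 × 9 × 8 × 7 × 6 = 30240.

30240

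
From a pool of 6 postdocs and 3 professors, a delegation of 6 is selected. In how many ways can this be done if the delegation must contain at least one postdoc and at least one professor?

Total 6-person selections from all 9: C(9,6) = 84.
Selections missing a whole group: no postdocs → C(3,6) = 0; no professors → C(6,6) = 1.
Both groups omitted at once is impossible, so 84 − 1 = 83.

83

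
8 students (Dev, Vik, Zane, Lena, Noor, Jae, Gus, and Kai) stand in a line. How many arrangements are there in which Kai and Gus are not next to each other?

There are 8! = 40320 arrangements in all. If Kai and Gus are adjacent, merging them into one block gives 2·(7)! = 10080 arrangements.
Complementary counting: 40320 − 10080 = 30240.

30240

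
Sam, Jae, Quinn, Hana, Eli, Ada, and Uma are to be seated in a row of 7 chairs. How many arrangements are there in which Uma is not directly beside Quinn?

3600

There are 7! = 5040 arrangements in all. If Uma and Quinn are adjacent, merging them into one block gives 2·(6)! = 1440 arrangements.
So 5040 − 1440 = 3600 arrangements keep them apart.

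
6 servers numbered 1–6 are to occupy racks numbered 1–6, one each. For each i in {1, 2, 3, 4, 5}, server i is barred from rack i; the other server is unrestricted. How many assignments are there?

Let Aᵢ (for 1 ≤ i ≤ 5) be the placements that put server i in its forbidden rack. Any j of these fix j positions, leaving (6−j)! ways to fill the rest, and there are C(5,j) ways to pick which j.
By inclusion–exclusion, the number of valid placements is Σ_{j=0}^{5} (−1)^j C(5,j)·(6−j)!.
Computing: 720 − 600 + 240 − 60 + 10 − 1 = 309.

309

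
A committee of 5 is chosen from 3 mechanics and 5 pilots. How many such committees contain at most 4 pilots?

55

Split by how many pilots are chosen (0 through 4).
Sum: C(5,0)·C(3,5) + C(5,1)·C(3,4) + C(5,2)·C(3,3) + C(5,3)·C(3,2) + C(5,4)·C(3,1) = 0 + 0 + 10 + 30 + 15 = 55.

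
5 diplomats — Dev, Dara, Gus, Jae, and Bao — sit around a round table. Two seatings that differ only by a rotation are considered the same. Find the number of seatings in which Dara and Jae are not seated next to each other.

12

Without the restriction there are (4)! = 24 seatings.
Seatings with Dara beside Jae: treat them as a block with 2 internal orders, giving 2 × (3)! = 12.
Subtracting, 24 − 12 = 12.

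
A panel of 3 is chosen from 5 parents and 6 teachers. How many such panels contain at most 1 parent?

95

Split by how many parents are chosen (0 through 1).
Sum: C(5,0)·C(6,3) + C(5,1)·C(6,2) = 20 + 75 = 95.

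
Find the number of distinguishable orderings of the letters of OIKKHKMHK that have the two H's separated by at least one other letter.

5880

There are 9!/(4!·2!) = 7560 arrangements of OIKKHKMHK in total.
Arrangements with the H's together: treat HH as one letter, giving (8)!/(4!) = 1680.
Subtracting, 7560 − 1680 = 5880 arrangements keep the H's apart.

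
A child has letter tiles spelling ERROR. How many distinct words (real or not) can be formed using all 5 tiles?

20

The 5 letters of ERROR have repeats: R appearing 3 times.
The number of distinct arrangements is 5!/(3!) = 120/6 = 20.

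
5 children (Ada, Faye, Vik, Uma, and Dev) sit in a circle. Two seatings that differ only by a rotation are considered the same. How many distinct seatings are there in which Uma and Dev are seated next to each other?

Glue Uma and Dev into a block (2 internal orders). Seating 4 units around a circle gives (3)! arrangements.
So 2 × (3)! = 2 × 6 = 12.

12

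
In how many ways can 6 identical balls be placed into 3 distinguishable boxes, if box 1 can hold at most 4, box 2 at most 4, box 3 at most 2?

Without the upper bounds there are C(8,2) = 28 ways to split 6 among 3 boxes.
Subtract solutions that violate a single cap (substitute x_i' = x_i − (cap_i+1)): x_1 ≥ 5 gives C(3,2) = 3; x_2 ≥ 5 gives C(3,2) = 3; x_3 ≥ 3 gives C(5,2) = 10. Together 16.
No two caps can be exceeded simultaneously, so the pair terms are all 0.
By inclusion–exclusion the count is 28 − 16 + 0 = 12.

12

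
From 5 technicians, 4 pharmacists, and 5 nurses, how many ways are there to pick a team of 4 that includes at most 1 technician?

546

Split by how many technicians are chosen (0 through 1).
Sum: C(5,0)·C(9,4) + C(5,1)·C(9,3) = 126 + 420 = 546.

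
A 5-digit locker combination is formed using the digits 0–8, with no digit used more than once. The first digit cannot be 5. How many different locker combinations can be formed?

The first digit has 9−1 = 8 choices (anything except 5).
The remaining 4 digits are filled from the other 8 symbols without repetition: 8 × 7 × 6 × 5 = 1680.
Total: 8 × 1680 = 13440.

13440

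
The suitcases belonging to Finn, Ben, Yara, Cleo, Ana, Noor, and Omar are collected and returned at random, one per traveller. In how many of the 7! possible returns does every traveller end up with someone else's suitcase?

Let Aᵢ be the assignments in which traveller i gets their own suitcase. We want the size of the complement of A₁∪…∪A_7.
By inclusion–exclusion this is Σ_{j=0}^{7} (−1)^j C(7,j)·(7−j)!.
Computing: 5040 − 5040 + 2520 − 840 + 210 − 42 + 7 − 1 = 1854.

1854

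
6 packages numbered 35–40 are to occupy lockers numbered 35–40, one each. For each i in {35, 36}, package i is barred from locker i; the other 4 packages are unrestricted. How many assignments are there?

504

Let Aᵢ (for i ∈ {35, 36}) be the placements that put package i in its forbidden locker. Any j of these fix j positions, leaving (6−j)! ways to fill the rest, and there are C(2,j) ways to pick which j.
By inclusion–exclusion, the number of valid placements is Σ_{j=0}^{2} (−1)^j C(2,j)·(6−j)!.
Computing: 720 − 240 + 24 = 504.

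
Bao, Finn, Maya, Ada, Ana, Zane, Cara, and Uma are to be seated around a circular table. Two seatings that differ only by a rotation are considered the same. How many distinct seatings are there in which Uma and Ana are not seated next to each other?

Without the restriction there are (7)! = 5040 seatings.
Those with Uma next to Ana: fuse the pair into one unit and seat 7 units around a circle — 2·(6)! = 1440.
Subtracting, 5040 − 1440 = 3600.

3600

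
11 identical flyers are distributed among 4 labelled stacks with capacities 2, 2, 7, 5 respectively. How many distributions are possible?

36

Ignoring the caps, the number of non-negative solutions to x_1+…+x_4 = 11 is C(14,3) = 364.
Subtract solutions that violate a single cap (substitute x_i' = x_i − (cap_i+1)): x_1 ≥ 3 gives C(11,3) = 165; x_2 ≥ 3 gives C(11,3) = 165; x_3 ≥ 8 gives C(6,3) = 20; x_4 ≥ 6 gives C(8,3) = 56. Together 406.
Add back pairs where two caps are both exceeded: 56 + 1 + 10 + 1 + 10 + 0 = 78.
By inclusion–exclusion the count is 364 − 406 + 78 = 36.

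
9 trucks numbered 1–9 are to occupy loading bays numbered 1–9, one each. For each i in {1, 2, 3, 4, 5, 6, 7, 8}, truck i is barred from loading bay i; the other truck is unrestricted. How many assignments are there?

Let Aᵢ (for 1 ≤ i ≤ 8) be the placements that put truck i in its forbidden loading bay. Any j of these fix j positions, leaving (9−j)! ways to fill the rest, and there are C(8,j) ways to pick which j.
By inclusion–exclusion, the number of valid placements is Σ_{j=0}^{8} (−1)^j C(8,j)·(9−j)!.
Computing: 362880 − 322560 + 141120 − 40320 + 8400 − 1344 + 168 − 16 + 1 = 148329.

148329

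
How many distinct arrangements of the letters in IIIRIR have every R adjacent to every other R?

5

Treat the 2 copies of R as a single block. The multiset to arrange is then {RR, I, I, I, I}, 5 items in all.
That gives (5)!/(4!) = 5 arrangements.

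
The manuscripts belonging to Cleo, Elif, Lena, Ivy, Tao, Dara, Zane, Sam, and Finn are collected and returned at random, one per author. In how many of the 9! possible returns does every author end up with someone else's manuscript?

This is the derangement count D_9: permutations of 9 items with no fixed point.
By inclusion–exclusion this is Σ_{j=0}^{9} (−1)^j C(9,j)·(9−j)!.
Computing: 362880 − 362880 + 181440 − 60480 + 15120 − 3024 + 504 − 72 + 9 − 1 = 133496.

133496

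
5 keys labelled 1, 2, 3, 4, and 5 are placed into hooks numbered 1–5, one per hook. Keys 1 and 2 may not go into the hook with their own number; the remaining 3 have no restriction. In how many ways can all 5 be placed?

Let Aᵢ (for i ∈ {1, 2}) be the placements that put key i in its forbidden hook. Any j of these fix j positions, leaving (5−j)! ways to fill the rest, and there are C(2,j) ways to pick which j.
By inclusion–exclusion, the number of valid placements is Σ_{j=0}^{2} (−1)^j C(2,j)·(5−j)!.
Computing: 120 − 48 + 6 = 78.

78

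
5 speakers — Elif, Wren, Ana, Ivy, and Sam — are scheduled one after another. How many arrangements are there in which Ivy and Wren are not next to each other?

72

There are 5! = 120 arrangements in all. If Ivy and Wren are adjacent, merging them into one block gives 2·(4)! = 48 arrangements.
So 120 − 48 = 72 arrangements keep them apart.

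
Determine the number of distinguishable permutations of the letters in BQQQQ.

Letter multiplicities in BQQQQ: B×1, Q×4.
Dividing 5! = 120 by 4! = 24 for the repeated letters gives 5.

5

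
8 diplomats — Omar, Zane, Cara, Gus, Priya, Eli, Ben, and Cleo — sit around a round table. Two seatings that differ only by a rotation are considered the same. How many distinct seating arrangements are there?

Fix one person's seat to break rotational symmetry; the remaining 7 people can be arranged in (7)! = 5040 ways.

5040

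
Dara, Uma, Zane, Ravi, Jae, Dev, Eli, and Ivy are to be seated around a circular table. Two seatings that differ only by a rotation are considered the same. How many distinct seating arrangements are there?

5040

Fix one person's seat to break rotational symmetry; the remaining 7 people can be arranged in (7)! = 5040 ways.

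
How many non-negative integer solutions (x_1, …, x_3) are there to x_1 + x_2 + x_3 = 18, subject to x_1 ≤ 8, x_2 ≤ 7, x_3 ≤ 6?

By stars and bars, unrestricted non-negative solutions to x_1+…+x_3 = 18 number C(18+2,2) = 190.
Subtract solutions that violate a single cap (substitute x_i' = x_i − (cap_i+1)): x_1 ≥ 9 gives C(11,2) = 55; x_2 ≥ 8 gives C(12,2) = 66; x_3 ≥ 7 gives C(13,2) = 78. Together 199.
Add back pairs where two caps are both exceeded: 3 + 6 + 10 = 19.
By inclusion–exclusion the count is 190 − 199 + 19 = 10.

10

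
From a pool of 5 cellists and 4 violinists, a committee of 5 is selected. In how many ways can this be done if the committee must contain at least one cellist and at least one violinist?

125

Unrestricted: C(9,5) = 126 ways to pick any 5 of the 9.
Selections missing a whole group: no cellists → C(4,5) = 0; no violinists → C(5,5) = 1.
Both groups omitted at once is impossible, so 126 − 1 = 125.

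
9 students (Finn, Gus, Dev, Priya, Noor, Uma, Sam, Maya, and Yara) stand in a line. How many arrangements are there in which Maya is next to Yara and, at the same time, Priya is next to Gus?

Treat {Maya,Yara} as one block (2 orders) and {Priya,Gus} as another (2 orders).
That leaves 7 units to arrange: 2 × 2 × 7! = 4 × 5040 = 20160.

20160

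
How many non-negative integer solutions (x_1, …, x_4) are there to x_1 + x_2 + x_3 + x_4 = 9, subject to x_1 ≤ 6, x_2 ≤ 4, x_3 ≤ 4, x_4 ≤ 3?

86

Ignoring the caps, the number of non-negative solutions to x_1+…+x_4 = 9 is C(12,3) = 220.
Subtract solutions that violate a single cap (substitute x_i' = x_i − (cap_i+1)): x_1 ≥ 7 gives C(5,3) = 10; x_2 ≥ 5 gives C(7,3) = 35; x_3 ≥ 5 gives C(7,3) = 35; x_4 ≥ 4 gives C(8,3) = 56. Together 136.
Add back pairs where two caps are both exceeded: 0 + 0 + 0 + 0 + 1 + 1 = 2.
By inclusion–exclusion the count is 220 − 136 + 2 = 86.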